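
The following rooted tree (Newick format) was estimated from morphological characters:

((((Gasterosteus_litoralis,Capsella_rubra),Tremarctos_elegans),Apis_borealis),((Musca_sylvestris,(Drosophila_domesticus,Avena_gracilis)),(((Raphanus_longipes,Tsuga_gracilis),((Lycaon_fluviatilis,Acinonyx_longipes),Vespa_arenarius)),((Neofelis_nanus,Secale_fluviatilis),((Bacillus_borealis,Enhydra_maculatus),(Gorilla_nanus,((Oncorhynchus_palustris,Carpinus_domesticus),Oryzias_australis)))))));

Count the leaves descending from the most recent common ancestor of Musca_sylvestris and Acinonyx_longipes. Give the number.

The MRCA of Musca_sylvestris and Acinonyx_longipes is the node subtending ((Musca_sylvestris,(Drosophila_domesticus,Avena_gracilis)),(((Raphanus_longipes,Tsuga_gracilis),((Lycaon_fluviatilis,Acinonyx_longipes),Vespa_arenarius)),((Neofelis_nanus,Secale_fluviatilis),((Bacillus_borealis,Enhydra_maculatus),(Gorilla_nanus,((Oncorhynchus_palustris,Carpinus_domesticus),Oryzias_australis)))))).
That clade contains 16 terminal taxa: Acinonyx_longipes, Avena_gracilis, Bacillus_borealis, Carpinus_domesticus, Drosophila_domesticus, Enhydra_maculatus, Gorilla_nanus, Lycaon_fluviatilis, Musca_sylvestris, Neofelis_nanus, Oncorhynchus_palustris, Oryzias_australis, Raphanus_longipes, Secale_fluviatilis, Tsuga_gracilis, Vespa_arenarius.

16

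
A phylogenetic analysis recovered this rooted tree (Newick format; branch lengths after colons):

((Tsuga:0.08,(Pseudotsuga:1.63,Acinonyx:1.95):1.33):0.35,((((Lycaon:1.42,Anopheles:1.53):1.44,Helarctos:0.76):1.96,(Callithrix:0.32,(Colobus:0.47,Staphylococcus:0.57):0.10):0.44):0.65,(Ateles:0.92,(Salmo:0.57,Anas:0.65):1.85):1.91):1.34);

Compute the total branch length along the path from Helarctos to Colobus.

3.73

The path runs Helarctos → … → MRCA → … → Colobus; the MRCA is the node subtending (((Lycaon,Anopheles),Helarctos),(Callithrix,(Colobus,Staphylococcus))).
Branch lengths along that path: 0.76 + 1.96 + 0.44 + 0.10 + 0.47 = 3.73.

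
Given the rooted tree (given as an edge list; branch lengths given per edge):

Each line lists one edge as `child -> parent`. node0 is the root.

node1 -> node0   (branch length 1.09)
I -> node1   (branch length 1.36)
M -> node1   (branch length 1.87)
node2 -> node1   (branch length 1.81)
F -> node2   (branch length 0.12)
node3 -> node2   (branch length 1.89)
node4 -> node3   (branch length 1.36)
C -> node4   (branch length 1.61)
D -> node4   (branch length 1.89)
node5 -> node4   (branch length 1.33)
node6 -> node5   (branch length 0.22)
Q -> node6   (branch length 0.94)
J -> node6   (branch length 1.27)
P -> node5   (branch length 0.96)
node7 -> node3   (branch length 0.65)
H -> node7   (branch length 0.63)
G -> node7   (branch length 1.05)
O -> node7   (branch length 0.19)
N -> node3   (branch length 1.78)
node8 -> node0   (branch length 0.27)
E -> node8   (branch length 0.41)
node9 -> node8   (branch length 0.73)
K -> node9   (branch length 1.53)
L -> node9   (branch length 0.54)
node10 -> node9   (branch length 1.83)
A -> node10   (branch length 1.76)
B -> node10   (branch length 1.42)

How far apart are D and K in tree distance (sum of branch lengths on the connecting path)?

The path runs D → … → MRCA → … → K; the MRCA is the root of the tree.
Branch lengths along that path: 1.89 + 1.36 + 1.89 + 1.81 + 1.09 + 0.27 + 0.73 + 1.53 = 10.57.

10.57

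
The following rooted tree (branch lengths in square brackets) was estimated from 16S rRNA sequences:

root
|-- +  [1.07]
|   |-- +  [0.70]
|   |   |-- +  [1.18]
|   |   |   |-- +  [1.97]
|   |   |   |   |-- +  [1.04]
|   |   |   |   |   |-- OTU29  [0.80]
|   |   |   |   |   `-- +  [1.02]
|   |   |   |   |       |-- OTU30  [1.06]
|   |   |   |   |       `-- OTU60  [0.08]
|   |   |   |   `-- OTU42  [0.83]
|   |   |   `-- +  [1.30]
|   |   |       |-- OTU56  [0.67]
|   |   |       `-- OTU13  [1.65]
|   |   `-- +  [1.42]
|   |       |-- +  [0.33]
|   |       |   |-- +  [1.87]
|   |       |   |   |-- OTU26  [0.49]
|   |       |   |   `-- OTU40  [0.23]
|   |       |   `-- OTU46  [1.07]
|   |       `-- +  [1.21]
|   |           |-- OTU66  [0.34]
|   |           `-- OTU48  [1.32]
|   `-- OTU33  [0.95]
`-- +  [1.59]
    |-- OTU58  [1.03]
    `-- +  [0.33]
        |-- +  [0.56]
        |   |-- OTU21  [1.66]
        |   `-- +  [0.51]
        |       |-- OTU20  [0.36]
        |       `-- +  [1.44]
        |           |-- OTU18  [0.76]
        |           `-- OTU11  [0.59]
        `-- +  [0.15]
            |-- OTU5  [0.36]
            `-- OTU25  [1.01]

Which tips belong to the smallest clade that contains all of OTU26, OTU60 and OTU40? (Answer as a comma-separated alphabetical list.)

Tracing OTU26: it sits inside (OTU26,OTU40).
Tracing OTU60: it sits inside (OTU30,OTU60).
Tracing OTU40: it sits inside (OTU26,OTU40).
The smallest clade enclosing all 3 is ((((OTU29,(OTU30,OTU60)),OTU42),(OTU56,OTU13)),(((OTU26,OTU40),OTU46),(OTU66,OTU48))); the answer is its 11 terminal taxa in alphabetical order.

OTU13, OTU26, OTU29, OTU30, OTU40, OTU42, OTU46, OTU48, OTU56, OTU60, OTU66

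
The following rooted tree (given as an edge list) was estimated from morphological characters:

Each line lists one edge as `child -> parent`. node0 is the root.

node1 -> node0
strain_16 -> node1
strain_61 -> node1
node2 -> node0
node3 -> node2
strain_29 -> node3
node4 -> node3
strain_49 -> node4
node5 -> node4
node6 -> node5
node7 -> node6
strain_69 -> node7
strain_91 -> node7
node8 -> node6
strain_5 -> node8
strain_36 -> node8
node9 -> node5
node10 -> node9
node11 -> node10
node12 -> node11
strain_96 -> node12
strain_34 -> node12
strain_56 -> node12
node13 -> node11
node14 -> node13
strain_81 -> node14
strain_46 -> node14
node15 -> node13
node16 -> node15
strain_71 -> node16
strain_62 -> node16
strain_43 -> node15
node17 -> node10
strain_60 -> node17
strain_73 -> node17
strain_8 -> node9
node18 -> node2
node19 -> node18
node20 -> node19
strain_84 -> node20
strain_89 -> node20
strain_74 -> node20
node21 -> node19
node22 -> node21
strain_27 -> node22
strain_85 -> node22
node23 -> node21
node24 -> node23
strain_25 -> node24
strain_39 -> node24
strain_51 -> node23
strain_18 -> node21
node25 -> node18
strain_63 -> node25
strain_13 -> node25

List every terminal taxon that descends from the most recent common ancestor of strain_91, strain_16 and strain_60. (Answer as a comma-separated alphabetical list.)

Tracing strain_91: it sits inside (strain_69,strain_91).
Tracing strain_16: it sits inside (strain_16,strain_61).
Tracing strain_60: it sits inside (strain_60,strain_73).
The smallest clade enclosing all 3 is the whole tree (their MRCA is the root), so the answer is all 30 tips in alphabetical order.

strain_13, strain_16, strain_18, strain_25, strain_27, strain_29, strain_34, strain_36, strain_39, strain_43, strain_46, strain_49, strain_5, strain_51, strain_56, strain_60, strain_61, strain_62, strain_63, strain_69, strain_71, strain_73, strain_74, strain_8, strain_81, strain_84, strain_85, strain_89, strain_91, strain_96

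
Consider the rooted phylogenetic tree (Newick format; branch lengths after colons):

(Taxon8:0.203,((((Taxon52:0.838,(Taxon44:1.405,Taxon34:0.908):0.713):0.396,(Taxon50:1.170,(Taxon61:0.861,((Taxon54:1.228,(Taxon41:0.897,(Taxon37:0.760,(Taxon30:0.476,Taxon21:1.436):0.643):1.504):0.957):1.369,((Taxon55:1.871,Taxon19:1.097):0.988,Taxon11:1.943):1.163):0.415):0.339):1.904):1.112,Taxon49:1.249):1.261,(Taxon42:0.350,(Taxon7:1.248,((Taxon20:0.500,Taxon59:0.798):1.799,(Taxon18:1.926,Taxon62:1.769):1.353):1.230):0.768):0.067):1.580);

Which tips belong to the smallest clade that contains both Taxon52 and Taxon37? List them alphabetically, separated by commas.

Taxon11, Taxon19, Taxon21, Taxon30, Taxon34, Taxon37, Taxon41, Taxon44, Taxon50, Taxon52, Taxon54, Taxon55, Taxon61

Tracing Taxon52: it sits inside (Taxon52,(Taxon44,Taxon34)).
Tracing Taxon37: it sits inside (Taxon37,(Taxon30,Taxon21)).
The smallest clade enclosing both is ((Taxon52,(Taxon44,Taxon34)),(Taxon50,(Taxon61,((Taxon54,(Taxon41,(Taxon37,(Taxon30,Taxon21)))),((Taxon55,Taxon19),Taxon11))))); the answer is its 13 terminal taxa in alphabetical order.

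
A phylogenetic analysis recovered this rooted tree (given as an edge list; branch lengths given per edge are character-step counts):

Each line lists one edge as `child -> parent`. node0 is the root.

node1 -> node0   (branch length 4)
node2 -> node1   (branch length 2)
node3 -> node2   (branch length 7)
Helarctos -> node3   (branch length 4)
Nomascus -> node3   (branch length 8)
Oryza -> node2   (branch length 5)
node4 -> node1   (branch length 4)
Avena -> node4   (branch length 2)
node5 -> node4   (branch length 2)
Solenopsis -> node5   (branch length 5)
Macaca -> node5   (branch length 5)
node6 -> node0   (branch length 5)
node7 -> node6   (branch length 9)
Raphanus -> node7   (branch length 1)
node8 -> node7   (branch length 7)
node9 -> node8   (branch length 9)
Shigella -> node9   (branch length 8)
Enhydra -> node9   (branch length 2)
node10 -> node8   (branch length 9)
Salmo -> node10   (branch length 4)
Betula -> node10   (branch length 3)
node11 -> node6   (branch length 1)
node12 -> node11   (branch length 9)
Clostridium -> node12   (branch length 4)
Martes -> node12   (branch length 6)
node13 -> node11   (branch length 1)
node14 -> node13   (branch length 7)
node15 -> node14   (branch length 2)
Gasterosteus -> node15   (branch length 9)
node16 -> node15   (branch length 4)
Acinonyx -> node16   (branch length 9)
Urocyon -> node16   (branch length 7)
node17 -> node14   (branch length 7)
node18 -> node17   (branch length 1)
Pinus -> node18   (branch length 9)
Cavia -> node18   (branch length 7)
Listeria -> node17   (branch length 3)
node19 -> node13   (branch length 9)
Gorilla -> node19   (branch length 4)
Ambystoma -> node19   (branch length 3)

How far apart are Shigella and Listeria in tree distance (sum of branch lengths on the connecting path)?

52

The path runs Shigella → … → MRCA → … → Listeria; the MRCA is the node subtending ((Raphanus,((Shigella,Enhydra),(Salmo,Betula))),((Clostridium,Martes),(((Gasterosteus,(Acinonyx,Urocyon)),((Pinus,Cavia),Listeria)),(Gorilla,Ambystoma)))).
Branch lengths along that path: 8 + 9 + 7 + 9 + 1 + 1 + 7 + 7 + 3 = 52.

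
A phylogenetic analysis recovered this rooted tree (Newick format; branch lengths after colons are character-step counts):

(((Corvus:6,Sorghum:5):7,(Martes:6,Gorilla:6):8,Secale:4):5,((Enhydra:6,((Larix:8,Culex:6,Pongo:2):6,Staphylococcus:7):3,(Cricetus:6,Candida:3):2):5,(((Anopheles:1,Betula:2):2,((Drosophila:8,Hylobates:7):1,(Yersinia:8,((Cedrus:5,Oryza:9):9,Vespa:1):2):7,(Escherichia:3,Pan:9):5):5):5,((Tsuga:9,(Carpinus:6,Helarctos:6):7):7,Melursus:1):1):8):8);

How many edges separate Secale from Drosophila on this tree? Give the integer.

8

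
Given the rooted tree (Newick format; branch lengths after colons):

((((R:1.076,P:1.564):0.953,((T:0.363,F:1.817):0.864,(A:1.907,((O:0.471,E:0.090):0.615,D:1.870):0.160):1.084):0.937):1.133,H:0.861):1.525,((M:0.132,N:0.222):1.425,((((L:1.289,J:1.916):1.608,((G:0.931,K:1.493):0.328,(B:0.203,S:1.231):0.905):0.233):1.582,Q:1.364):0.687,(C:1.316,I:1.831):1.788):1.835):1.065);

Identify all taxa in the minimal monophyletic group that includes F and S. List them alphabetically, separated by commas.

A, B, C, D, E, F, G, H, I, J, K, L, M, N, O, P, Q, R, S, T

Tracing F: it sits inside (T,F).
Tracing S: it sits inside (B,S).
The smallest clade enclosing both is the whole tree (their MRCA is the root), so the answer is all 20 tips in alphabetical order.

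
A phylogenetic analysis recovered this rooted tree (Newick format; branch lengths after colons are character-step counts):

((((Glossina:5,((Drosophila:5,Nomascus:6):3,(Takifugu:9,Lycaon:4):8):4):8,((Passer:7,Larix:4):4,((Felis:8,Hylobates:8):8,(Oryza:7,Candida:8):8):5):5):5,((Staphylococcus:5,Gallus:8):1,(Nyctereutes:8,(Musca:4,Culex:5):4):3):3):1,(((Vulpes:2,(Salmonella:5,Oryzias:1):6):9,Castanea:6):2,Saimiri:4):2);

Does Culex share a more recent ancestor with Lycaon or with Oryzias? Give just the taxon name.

The MRCA of Culex and Lycaon subtends (((Glossina,((Drosophila,Nomascus),(Takifugu,Lycaon))),((Passer,Larix),((Felis,Hylobates),(Oryza,Candida)))),((Staphylococcus,Gallus),(Nyctereutes,(Musca,Culex)))) (16 taxa).
The MRCA of Culex and Oryzias is the root, subtending the entire tree (21 taxa).
The first is nested inside the second, so Culex shares a more recent common ancestor with Lycaon.

Lycaon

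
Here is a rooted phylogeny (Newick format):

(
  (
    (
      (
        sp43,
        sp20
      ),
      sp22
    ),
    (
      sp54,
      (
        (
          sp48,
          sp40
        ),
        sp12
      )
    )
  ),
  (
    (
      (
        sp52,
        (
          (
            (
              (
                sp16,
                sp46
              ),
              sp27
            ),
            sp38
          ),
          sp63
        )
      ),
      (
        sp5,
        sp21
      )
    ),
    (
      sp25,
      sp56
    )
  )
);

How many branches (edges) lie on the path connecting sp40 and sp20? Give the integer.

7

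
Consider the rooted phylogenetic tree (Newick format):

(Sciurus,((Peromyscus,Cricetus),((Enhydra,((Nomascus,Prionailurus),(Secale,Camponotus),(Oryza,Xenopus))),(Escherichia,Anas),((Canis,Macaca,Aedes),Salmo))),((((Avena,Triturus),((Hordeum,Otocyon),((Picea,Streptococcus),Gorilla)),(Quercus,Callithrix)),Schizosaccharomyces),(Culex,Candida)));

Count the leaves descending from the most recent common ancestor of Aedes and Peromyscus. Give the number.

The MRCA of Aedes and Peromyscus is the node subtending ((Peromyscus,Cricetus),((Enhydra,((Nomascus,Prionailurus),(Secale,Camponotus),(Oryza,Xenopus))),(Escherichia,Anas),((Canis,Macaca,Aedes),Salmo))).
That clade contains 15 terminal taxa: Aedes, Anas, Camponotus, Canis, Cricetus, Enhydra, Escherichia, Macaca, Nomascus, Oryza, Peromyscus, Prionailurus, Salmo, Secale, Xenopus.

15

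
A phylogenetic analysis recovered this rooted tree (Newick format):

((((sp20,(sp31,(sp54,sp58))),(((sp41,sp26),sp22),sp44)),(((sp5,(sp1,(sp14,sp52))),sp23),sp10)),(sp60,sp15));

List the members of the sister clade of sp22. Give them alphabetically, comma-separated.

sp22 attaches to the tree at the node subtending ((sp41,sp26),sp22).
The other lineage descending from that same node — the sister group — is (sp41,sp26); its 2 tips in alphabetical order are the answer.

sp26, sp41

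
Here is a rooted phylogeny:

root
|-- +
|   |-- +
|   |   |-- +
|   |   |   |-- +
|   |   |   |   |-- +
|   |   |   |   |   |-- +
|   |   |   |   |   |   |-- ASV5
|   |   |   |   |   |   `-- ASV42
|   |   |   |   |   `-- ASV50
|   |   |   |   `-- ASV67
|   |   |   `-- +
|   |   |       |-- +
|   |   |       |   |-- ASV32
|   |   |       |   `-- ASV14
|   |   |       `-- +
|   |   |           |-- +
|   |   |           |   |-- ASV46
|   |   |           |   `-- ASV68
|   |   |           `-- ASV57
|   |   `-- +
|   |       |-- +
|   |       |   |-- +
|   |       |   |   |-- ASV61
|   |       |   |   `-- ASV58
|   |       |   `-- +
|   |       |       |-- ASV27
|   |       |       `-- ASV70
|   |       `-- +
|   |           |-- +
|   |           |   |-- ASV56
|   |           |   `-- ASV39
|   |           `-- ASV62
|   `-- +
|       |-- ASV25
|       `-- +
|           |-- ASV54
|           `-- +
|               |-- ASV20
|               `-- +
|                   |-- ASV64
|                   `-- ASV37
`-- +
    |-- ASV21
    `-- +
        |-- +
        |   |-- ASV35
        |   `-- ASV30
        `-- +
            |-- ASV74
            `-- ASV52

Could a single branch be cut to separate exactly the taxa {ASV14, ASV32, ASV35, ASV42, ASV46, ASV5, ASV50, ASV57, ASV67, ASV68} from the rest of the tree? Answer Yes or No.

No

The MRCA of the listed taxa is the root, so the smallest clade containing them is the whole tree.
That clade also contains ASV20, ASV21, ASV25, ASV27, ASV30, ASV37, ASV39, ASV52, ASV54, ASV56, ASV58, ASV61, ASV62, ASV64, ASV70, ASV74, which are not in the proposed group, so the group is not monophyletic.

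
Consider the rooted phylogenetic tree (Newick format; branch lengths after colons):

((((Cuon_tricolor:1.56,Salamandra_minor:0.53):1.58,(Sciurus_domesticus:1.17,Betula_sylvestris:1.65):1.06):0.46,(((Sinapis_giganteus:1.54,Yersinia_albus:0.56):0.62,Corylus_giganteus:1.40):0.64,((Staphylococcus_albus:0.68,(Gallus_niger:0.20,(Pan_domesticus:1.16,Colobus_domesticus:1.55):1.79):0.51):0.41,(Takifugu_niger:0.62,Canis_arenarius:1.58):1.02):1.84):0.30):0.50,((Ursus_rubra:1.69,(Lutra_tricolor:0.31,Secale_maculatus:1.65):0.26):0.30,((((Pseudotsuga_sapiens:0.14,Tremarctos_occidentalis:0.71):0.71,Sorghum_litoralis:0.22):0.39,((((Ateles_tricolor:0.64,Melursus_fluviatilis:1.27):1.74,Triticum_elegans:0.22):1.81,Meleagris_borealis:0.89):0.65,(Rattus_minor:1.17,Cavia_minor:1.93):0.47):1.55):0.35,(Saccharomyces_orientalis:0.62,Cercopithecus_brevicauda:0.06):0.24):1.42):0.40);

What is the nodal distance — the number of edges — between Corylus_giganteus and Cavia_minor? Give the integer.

The MRCA of Corylus_giganteus and Cavia_minor is the root of the tree.
From Corylus_giganteus up to that node: 4 branches. From Cavia_minor up to the same node: 6 branches. Total: 4 + 6 = 10.

10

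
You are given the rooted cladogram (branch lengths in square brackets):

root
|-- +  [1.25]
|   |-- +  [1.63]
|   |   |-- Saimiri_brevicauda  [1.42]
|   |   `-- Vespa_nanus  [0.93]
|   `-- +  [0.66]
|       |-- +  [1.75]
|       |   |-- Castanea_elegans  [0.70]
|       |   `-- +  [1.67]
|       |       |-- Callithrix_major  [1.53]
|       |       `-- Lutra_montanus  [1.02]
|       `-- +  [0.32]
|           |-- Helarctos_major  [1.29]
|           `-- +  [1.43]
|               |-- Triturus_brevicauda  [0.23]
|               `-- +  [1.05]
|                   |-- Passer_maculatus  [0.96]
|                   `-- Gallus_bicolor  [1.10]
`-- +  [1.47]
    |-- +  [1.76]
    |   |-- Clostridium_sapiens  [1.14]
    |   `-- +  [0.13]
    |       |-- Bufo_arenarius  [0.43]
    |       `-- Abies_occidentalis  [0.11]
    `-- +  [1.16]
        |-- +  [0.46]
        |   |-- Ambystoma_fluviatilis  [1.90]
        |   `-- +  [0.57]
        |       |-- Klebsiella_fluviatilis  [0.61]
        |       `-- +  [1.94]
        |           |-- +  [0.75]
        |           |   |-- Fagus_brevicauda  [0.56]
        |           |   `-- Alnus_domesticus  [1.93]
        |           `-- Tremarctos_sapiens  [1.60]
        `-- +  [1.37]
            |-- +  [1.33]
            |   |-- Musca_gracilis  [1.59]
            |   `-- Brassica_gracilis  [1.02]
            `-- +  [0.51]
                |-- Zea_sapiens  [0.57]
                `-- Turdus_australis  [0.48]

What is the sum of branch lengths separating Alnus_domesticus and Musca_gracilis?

9.94

The path runs Alnus_domesticus → … → MRCA → … → Musca_gracilis; the MRCA is the node subtending ((Ambystoma_fluviatilis,(Klebsiella_fluviatilis,((Fagus_brevicauda,Alnus_domesticus),Tremarctos_sapiens))),((Musca_gracilis,Brassica_gracilis),(Zea_sapiens,Turdus_australis))).
Branch lengths along that path: 1.93 + 0.75 + 1.94 + 0.57 + 0.46 + 1.37 + 1.33 + 1.59 = 9.94.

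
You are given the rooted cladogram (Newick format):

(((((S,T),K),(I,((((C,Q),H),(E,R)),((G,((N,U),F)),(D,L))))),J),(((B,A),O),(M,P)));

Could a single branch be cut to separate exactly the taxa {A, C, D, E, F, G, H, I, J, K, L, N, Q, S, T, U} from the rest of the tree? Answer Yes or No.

No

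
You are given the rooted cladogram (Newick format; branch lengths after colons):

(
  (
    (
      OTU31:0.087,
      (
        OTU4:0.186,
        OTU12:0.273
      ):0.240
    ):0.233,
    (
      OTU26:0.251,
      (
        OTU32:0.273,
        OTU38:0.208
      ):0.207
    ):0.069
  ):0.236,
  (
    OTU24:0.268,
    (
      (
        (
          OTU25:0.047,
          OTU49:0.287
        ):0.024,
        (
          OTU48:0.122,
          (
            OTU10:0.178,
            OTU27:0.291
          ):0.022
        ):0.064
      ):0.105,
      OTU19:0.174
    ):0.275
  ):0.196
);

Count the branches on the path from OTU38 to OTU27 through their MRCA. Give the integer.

10

The MRCA of OTU38 and OTU27 is the root of the tree.
From OTU38 up to that node: 4 branches. From OTU27 up to the same node: 6 branches. Total: 4 + 6 = 10.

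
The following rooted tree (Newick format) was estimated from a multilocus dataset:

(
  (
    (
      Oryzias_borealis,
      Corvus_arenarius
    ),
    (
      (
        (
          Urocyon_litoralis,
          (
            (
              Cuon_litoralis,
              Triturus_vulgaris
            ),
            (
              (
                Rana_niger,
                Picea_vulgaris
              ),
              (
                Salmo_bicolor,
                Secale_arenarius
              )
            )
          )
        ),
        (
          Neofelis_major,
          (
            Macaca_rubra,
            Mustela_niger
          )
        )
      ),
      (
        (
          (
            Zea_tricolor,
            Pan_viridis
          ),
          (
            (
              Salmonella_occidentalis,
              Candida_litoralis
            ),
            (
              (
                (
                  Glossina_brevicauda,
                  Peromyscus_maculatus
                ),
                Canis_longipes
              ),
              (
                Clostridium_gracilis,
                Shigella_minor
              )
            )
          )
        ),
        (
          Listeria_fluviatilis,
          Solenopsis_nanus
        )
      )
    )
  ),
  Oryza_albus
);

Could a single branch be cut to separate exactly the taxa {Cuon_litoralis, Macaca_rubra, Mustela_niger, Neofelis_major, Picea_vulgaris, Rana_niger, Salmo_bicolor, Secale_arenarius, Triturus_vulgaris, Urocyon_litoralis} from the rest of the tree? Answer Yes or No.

Yes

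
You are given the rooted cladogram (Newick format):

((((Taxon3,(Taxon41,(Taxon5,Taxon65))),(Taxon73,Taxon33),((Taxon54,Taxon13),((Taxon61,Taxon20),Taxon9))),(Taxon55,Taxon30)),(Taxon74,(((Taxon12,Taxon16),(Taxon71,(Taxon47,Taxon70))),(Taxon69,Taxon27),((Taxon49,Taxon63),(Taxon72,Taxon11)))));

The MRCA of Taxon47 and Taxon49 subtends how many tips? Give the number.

The MRCA of Taxon47 and Taxon49 is the node subtending (((Taxon12,Taxon16),(Taxon71,(Taxon47,Taxon70))),(Taxon69,Taxon27),((Taxon49,Taxon63),(Taxon72,Taxon11))).
That clade contains 11 terminal taxa: Taxon11, Taxon12, Taxon16, Taxon27, Taxon47, Taxon49, Taxon63, Taxon69, Taxon70, Taxon71, Taxon72.

11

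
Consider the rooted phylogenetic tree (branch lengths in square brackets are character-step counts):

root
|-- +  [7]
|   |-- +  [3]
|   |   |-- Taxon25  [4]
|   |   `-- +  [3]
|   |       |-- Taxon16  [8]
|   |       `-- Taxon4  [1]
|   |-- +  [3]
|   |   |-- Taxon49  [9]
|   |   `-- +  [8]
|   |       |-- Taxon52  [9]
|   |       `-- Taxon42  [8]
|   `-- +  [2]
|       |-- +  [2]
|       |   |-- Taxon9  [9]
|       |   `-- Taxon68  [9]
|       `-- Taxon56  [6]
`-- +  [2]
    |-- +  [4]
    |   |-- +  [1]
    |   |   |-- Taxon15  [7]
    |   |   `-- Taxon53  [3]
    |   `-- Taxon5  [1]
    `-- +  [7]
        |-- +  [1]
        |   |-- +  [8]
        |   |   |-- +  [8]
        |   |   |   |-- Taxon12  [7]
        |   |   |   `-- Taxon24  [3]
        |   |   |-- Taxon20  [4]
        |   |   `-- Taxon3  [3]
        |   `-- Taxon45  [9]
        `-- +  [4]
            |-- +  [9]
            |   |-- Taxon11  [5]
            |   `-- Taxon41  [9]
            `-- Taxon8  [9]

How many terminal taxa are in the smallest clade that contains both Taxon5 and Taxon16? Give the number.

20

The MRCA of Taxon5 and Taxon16 is the root, so the clade is the entire tree.
That clade contains 20 terminal taxa: Taxon11, Taxon12, Taxon15, Taxon16, Taxon20, Taxon24, Taxon25, Taxon3, Taxon4, Taxon41, Taxon42, Taxon45, Taxon49, Taxon5, Taxon52, Taxon53, Taxon56, Taxon68, Taxon8, Taxon9.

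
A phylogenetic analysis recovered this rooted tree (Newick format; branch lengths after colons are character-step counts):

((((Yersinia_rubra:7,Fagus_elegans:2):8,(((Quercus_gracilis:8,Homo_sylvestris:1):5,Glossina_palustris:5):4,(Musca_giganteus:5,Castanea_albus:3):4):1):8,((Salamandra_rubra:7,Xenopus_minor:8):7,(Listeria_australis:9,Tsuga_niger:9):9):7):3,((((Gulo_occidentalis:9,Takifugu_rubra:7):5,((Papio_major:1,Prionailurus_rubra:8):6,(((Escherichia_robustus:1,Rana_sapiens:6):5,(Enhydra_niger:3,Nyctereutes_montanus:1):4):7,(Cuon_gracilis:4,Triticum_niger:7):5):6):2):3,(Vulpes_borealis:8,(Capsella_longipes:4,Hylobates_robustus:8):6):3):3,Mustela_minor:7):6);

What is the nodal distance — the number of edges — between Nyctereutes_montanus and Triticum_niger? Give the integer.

5

The MRCA of Nyctereutes_montanus and Triticum_niger is the node subtending (((Escherichia_robustus,Rana_sapiens),(Enhydra_niger,Nyctereutes_montanus)),(Cuon_gracilis,Triticum_niger)).
From Nyctereutes_montanus up to that node: 3 branches. From Triticum_niger up to the same node: 2 branches. Total: 3 + 2 = 5.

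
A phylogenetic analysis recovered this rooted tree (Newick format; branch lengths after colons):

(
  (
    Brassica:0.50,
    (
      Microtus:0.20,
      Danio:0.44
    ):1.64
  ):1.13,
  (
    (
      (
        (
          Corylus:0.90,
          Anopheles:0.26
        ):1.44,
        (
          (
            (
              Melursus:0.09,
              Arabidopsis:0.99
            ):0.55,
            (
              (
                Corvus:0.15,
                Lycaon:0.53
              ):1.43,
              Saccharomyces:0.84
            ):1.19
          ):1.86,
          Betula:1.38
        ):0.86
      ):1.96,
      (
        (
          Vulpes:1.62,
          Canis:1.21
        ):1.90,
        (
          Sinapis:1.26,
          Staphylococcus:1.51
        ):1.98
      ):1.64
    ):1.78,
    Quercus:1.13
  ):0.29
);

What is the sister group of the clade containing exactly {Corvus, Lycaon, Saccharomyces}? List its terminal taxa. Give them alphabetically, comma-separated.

Arabidopsis, Melursus

The clade containing exactly {Corvus, Lycaon, Saccharomyces} attaches to the tree at the node subtending ((Melursus,Arabidopsis),((Corvus,Lycaon),Saccharomyces)).
The other lineage descending from that same node — the sister group — is (Melursus,Arabidopsis); its 2 tips in alphabetical order are the answer.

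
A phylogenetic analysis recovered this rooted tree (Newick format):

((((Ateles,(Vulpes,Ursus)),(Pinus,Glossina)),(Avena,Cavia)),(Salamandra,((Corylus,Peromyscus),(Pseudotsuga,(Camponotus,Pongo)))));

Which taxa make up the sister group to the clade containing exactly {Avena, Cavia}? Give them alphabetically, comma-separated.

The clade containing exactly {Avena, Cavia} attaches to the tree at the node subtending (((Ateles,(Vulpes,Ursus)),(Pinus,Glossina)),(Avena,Cavia)).
The other lineage descending from that same node — the sister group — is ((Ateles,(Vulpes,Ursus)),(Pinus,Glossina)); its 5 tips in alphabetical order are the answer.

Ateles, Glossina, Pinus, Ursus, Vulpes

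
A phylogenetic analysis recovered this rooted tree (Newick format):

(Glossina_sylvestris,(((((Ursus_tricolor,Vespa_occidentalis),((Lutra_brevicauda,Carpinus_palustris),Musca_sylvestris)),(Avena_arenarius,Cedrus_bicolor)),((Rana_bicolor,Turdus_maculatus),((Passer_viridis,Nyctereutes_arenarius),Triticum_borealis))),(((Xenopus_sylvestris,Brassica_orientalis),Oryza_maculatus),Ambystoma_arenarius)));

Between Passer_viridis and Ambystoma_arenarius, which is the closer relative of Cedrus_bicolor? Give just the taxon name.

Passer_viridis

The MRCA of Cedrus_bicolor and Passer_viridis subtends ((((Ursus_tricolor,Vespa_occidentalis),((Lutra_brevicauda,Carpinus_palustris),Musca_sylvestris)),(Avena_arenarius,Cedrus_bicolor)),((Rana_bicolor,Turdus_maculatus),((Passer_viridis,Nyctereutes_arenarius),Triticum_borealis))) (12 taxa).
The MRCA of Cedrus_bicolor and Ambystoma_arenarius subtends (((((Ursus_tricolor,Vespa_occidentalis),((Lutra_brevicauda,Carpinus_palustris),Musca_sylvestris)),(Avena_arenarius,Cedrus_bicolor)),((Rana_bicolor,Turdus_maculatus),((Passer_viridis,Nyctereutes_arenarius),Triticum_borealis))),(((Xenopus_sylvestris,Brassica_orientalis),Oryza_maculatus),Ambystoma_arenarius)) (16 taxa).
The first is nested inside the second, so Cedrus_bicolor shares a more recent common ancestor with Passer_viridis.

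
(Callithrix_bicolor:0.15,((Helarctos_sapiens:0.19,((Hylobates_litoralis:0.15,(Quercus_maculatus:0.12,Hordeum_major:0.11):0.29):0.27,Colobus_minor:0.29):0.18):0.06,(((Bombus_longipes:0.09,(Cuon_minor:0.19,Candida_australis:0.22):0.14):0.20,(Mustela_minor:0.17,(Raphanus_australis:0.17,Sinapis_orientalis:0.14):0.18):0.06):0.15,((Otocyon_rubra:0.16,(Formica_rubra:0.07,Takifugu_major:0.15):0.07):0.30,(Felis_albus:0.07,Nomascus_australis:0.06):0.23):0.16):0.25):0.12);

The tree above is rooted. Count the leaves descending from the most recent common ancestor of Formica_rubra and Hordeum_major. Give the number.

The MRCA of Formica_rubra and Hordeum_major is the node subtending ((Helarctos_sapiens,((Hylobates_litoralis,(Quercus_maculatus,Hordeum_major)),Colobus_minor)),(((Bombus_longipes,(Cuon_minor,Candida_australis)),(Mustela_minor,(Raphanus_australis,Sinapis_orientalis))),((Otocyon_rubra,(Formica_rubra,Takifugu_major)),(Felis_albus,Nomascus_australis)))).
That clade contains 16 terminal taxa: Bombus_longipes, Candida_australis, Colobus_minor, Cuon_minor, Felis_albus, Formica_rubra, Helarctos_sapiens, Hordeum_major, Hylobates_litoralis, Mustela_minor, Nomascus_australis, Otocyon_rubra, Quercus_maculatus, Raphanus_australis, Sinapis_orientalis, Takifugu_major.

16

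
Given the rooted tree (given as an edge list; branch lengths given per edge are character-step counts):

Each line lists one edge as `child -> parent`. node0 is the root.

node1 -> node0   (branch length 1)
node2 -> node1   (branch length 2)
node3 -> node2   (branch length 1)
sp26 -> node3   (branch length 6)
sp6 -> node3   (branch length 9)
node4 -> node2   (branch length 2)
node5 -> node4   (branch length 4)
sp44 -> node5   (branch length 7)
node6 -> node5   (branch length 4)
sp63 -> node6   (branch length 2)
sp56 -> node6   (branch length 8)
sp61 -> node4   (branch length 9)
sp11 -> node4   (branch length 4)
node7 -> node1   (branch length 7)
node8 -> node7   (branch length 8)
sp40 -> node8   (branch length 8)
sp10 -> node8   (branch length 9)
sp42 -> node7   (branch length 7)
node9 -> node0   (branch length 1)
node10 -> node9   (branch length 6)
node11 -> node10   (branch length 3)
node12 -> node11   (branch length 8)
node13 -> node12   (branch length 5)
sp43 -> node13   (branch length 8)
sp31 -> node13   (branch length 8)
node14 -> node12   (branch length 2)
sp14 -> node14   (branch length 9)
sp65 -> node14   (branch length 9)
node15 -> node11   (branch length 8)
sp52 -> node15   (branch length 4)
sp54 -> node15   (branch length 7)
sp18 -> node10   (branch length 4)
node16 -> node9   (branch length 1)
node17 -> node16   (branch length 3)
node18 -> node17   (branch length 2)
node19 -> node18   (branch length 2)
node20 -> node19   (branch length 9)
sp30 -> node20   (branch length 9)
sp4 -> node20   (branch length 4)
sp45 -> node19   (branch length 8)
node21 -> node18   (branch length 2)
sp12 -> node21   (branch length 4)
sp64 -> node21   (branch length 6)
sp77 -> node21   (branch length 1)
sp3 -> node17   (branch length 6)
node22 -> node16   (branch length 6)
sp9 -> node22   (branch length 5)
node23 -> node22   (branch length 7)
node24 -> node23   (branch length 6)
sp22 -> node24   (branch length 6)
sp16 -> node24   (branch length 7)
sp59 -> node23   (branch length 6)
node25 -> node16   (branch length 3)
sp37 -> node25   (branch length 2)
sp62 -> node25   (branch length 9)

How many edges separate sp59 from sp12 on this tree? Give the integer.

The MRCA of sp59 and sp12 is the node subtending (((((sp30,sp4),sp45),(sp12,sp64,sp77)),sp3),(sp9,((sp22,sp16),sp59)),(sp37,sp62)).
From sp59 up to that node: 3 branches. From sp12 up to the same node: 4 branches. Total: 3 + 4 = 7.

7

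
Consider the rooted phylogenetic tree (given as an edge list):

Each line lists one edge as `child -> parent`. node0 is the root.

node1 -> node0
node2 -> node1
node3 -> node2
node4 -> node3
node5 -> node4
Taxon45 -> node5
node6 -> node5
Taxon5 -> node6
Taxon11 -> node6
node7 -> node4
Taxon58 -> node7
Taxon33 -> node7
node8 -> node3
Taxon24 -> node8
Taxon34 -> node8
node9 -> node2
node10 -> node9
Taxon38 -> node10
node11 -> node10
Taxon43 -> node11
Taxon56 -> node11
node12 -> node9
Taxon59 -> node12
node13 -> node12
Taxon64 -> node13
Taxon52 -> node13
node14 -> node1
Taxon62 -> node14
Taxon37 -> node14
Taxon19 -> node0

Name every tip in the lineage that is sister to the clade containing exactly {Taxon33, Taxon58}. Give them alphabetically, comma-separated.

The clade containing exactly {Taxon33, Taxon58} attaches to the tree at the node subtending ((Taxon45,(Taxon5,Taxon11)),(Taxon58,Taxon33)).
The other lineage descending from that same node — the sister group — is (Taxon45,(Taxon5,Taxon11)); its 3 tips in alphabetical order are the answer.

Taxon11, Taxon45, Taxon5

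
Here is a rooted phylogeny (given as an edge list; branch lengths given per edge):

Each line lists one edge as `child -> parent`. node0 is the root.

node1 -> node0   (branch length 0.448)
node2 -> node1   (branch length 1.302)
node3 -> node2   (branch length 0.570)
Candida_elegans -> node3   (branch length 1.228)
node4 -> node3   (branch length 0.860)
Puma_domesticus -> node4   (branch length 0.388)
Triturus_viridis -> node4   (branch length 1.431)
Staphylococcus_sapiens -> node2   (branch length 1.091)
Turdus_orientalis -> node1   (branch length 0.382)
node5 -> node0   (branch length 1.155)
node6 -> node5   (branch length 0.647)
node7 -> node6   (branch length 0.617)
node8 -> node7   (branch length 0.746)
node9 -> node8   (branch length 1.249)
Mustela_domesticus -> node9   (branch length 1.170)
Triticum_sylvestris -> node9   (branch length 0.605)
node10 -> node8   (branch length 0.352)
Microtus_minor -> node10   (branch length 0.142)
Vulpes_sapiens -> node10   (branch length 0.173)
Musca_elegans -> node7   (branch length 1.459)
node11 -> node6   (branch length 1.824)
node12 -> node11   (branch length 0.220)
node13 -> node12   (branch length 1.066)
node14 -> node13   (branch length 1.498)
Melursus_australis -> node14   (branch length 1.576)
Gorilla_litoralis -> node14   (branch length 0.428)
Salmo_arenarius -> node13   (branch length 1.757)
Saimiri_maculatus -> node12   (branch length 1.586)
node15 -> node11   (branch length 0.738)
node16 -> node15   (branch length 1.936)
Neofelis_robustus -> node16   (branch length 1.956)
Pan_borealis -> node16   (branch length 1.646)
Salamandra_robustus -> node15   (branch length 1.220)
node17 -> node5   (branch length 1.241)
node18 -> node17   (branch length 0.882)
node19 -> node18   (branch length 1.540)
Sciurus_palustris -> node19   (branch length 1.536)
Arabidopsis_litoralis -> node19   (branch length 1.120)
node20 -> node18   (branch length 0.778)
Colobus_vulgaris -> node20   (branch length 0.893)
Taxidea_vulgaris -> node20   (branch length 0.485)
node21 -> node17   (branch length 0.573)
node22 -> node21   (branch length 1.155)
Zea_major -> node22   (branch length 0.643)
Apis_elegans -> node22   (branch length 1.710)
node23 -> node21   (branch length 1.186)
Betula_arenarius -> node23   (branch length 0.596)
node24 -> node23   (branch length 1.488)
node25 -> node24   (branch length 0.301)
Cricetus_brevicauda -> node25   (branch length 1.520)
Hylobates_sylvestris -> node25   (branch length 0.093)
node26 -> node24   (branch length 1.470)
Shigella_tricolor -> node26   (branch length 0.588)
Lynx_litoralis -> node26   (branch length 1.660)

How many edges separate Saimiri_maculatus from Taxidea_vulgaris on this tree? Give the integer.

The MRCA of Saimiri_maculatus and Taxidea_vulgaris is the node subtending (((((Mustela_domesticus,Triticum_sylvestris),(Microtus_minor,Vulpes_sapiens)),Musca_elegans),((((Melursus_australis,Gorilla_litoralis),Salmo_arenarius),Saimiri_maculatus),((Neofelis_robustus,Pan_borealis),Salamandra_robustus))),(((Sciurus_palustris,Arabidopsis_litoralis),(Colobus_vulgaris,Taxidea_vulgaris)),((Zea_major,Apis_elegans),(Betula_arenarius,((Cricetus_brevicauda,Hylobates_sylvestris),(Shigella_tricolor,Lynx_litoralis)))))).
From Saimiri_maculatus up to that node: 4 branches. From Taxidea_vulgaris up to the same node: 4 branches. Total: 4 + 4 = 8.

8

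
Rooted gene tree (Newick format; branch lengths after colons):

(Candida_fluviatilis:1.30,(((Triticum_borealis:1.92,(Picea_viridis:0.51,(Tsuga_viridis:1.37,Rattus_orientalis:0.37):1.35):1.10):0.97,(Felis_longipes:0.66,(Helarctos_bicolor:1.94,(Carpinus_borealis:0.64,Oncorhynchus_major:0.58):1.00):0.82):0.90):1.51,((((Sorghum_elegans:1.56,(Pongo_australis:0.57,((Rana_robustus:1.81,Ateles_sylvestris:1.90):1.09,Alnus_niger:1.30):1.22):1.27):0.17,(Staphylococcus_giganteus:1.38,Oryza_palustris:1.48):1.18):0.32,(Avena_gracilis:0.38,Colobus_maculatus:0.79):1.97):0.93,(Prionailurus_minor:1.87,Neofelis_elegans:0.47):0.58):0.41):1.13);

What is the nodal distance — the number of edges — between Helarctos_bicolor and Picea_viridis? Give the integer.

The MRCA of Helarctos_bicolor and Picea_viridis is the node subtending ((Triticum_borealis,(Picea_viridis,(Tsuga_viridis,Rattus_orientalis))),(Felis_longipes,(Helarctos_bicolor,(Carpinus_borealis,Oncorhynchus_major)))).
From Helarctos_bicolor up to that node: 3 branches. From Picea_viridis up to the same node: 3 branches. Total: 3 + 3 = 6.

6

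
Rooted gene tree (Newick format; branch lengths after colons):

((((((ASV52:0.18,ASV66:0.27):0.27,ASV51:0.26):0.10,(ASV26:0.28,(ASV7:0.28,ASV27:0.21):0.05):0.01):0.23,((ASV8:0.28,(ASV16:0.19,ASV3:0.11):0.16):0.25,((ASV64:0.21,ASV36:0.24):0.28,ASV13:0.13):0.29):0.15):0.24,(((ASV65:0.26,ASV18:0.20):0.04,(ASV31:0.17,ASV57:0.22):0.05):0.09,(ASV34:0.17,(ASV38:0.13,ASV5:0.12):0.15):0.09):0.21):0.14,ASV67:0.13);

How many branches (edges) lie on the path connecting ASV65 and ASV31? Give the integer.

4

The MRCA of ASV65 and ASV31 is the node subtending ((ASV65,ASV18),(ASV31,ASV57)).
From ASV65 up to that node: 2 branches. From ASV31 up to the same node: 2 branches. Total: 2 + 2 = 4.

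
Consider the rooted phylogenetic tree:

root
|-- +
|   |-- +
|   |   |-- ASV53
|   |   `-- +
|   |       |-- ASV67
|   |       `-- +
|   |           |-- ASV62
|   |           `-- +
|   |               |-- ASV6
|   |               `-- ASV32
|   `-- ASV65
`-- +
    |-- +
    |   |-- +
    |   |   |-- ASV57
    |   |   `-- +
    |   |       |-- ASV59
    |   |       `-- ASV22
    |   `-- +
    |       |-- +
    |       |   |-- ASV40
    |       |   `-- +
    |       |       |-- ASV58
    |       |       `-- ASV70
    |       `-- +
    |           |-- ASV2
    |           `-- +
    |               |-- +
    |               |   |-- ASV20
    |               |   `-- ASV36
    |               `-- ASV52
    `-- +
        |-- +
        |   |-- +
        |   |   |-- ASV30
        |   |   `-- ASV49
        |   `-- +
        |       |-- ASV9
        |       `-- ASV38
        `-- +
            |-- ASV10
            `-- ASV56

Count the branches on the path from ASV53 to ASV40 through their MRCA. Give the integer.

The MRCA of ASV53 and ASV40 is the root of the tree.
From ASV53 up to that node: 3 branches. From ASV40 up to the same node: 5 branches. Total: 3 + 5 = 8.

8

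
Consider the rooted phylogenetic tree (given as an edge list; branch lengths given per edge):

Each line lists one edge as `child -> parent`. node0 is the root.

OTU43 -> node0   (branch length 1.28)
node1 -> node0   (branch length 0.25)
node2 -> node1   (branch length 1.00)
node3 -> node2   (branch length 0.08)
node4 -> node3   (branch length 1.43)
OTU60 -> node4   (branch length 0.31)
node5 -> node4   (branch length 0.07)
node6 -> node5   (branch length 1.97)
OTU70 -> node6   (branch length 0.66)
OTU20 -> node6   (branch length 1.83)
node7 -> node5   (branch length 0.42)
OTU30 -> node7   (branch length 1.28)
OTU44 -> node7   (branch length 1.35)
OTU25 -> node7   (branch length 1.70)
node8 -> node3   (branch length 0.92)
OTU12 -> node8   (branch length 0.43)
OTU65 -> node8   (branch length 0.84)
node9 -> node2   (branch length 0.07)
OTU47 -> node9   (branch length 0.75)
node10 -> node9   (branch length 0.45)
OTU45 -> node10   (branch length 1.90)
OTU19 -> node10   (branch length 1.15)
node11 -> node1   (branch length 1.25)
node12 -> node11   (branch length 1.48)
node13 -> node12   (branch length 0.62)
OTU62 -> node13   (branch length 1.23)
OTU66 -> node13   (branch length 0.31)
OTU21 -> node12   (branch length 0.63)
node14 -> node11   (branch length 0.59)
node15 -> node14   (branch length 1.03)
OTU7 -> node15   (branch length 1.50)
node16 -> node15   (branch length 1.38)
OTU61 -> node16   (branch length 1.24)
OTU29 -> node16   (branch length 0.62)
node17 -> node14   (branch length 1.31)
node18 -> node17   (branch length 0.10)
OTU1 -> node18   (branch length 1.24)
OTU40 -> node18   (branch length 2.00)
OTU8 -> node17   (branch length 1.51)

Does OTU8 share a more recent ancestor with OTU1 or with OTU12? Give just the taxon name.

OTU1

The MRCA of OTU8 and OTU1 subtends ((OTU1,OTU40),OTU8) (3 taxa).
The MRCA of OTU8 and OTU12 subtends ((((OTU60,((OTU70,OTU20),(OTU30,OTU44,OTU25))),(OTU12,OTU65)),(OTU47,(OTU45,OTU19))),(((OTU62,OTU66),OTU21),((OTU7,(OTU61,OTU29)),((OTU1,OTU40),OTU8)))) (20 taxa).
The first is nested inside the second, so OTU8 shares a more recent common ancestor with OTU1.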